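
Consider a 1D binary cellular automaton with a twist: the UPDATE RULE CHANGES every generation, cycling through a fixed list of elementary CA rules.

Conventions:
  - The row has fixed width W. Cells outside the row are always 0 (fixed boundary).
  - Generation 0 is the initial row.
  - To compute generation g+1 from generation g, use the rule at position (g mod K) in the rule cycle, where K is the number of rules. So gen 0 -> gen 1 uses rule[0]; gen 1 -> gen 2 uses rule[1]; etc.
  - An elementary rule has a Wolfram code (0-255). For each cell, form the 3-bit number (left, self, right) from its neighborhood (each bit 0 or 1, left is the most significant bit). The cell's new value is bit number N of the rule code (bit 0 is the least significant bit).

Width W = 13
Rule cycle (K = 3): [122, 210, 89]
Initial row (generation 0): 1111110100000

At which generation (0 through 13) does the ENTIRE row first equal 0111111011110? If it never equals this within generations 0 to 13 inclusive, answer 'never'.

Gen 0: 1111110100000
Gen 1 (rule 122): 1000011010000
Gen 2 (rule 210): 0100101001000
Gen 3 (rule 89): 0010000100111
Gen 4 (rule 122): 0101001011101
Gen 5 (rule 210): 1000110001100
Gen 6 (rule 89): 0110111101111
Gen 7 (rule 122): 1111100111001
Gen 8 (rule 210): 0111111011110
Gen 9 (rule 89): 0100001010011
Gen 10 (rule 122): 1010010101111
Gen 11 (rule 210): 0001100000111
Gen 12 (rule 89): 1101111110101
Gen 13 (rule 122): 1111000011010

Answer: 8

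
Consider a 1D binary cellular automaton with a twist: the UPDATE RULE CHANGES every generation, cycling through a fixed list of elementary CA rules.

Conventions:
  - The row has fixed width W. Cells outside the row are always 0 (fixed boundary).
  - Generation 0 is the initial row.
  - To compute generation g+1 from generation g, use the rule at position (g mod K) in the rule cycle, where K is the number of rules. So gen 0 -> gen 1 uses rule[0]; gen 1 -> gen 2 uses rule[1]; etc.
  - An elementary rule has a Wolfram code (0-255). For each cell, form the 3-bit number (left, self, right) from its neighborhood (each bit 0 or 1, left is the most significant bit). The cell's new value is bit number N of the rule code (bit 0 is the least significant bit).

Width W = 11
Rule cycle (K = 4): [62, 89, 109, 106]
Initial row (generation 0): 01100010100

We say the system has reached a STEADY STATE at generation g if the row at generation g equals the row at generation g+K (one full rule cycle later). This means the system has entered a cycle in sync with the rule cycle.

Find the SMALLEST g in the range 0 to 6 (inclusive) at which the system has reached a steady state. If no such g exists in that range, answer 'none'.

Answer: none

Derivation:
Gen 0: 01100010100
Gen 1 (rule 62): 11010111110
Gen 2 (rule 89): 11000100011
Gen 3 (rule 109): 11010101011
Gen 4 (rule 106): 11101010111
Gen 5 (rule 62): 10011111100
Gen 6 (rule 89): 01010000111
Gen 7 (rule 109): 01110110101
Gen 8 (rule 106): 11011111010
Gen 9 (rule 62): 10110000111
Gen 10 (rule 89): 00111110101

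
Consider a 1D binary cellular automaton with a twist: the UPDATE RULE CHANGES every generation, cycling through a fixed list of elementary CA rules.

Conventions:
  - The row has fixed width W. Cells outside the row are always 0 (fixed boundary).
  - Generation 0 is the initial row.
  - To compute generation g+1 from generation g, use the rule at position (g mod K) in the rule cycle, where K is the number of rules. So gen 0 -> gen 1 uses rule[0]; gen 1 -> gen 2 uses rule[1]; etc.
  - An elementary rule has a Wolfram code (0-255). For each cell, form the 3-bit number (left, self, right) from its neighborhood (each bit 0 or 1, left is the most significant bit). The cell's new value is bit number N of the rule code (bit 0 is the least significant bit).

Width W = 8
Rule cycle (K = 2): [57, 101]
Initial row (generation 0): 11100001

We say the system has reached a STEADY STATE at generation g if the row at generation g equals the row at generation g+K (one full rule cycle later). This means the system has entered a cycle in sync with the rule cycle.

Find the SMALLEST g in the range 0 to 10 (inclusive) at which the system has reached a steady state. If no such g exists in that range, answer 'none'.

Answer: none

Derivation:
Gen 0: 11100001
Gen 1 (rule 57): 10011100
Gen 2 (rule 101): 10000101
Gen 3 (rule 57): 01110010
Gen 4 (rule 101): 00010010
Gen 5 (rule 57): 11001001
Gen 6 (rule 101): 01001001
Gen 7 (rule 57): 00100100
Gen 8 (rule 101): 10100101
Gen 9 (rule 57): 01010010
Gen 10 (rule 101): 01110010
Gen 11 (rule 57): 01001001
Gen 12 (rule 101): 01001001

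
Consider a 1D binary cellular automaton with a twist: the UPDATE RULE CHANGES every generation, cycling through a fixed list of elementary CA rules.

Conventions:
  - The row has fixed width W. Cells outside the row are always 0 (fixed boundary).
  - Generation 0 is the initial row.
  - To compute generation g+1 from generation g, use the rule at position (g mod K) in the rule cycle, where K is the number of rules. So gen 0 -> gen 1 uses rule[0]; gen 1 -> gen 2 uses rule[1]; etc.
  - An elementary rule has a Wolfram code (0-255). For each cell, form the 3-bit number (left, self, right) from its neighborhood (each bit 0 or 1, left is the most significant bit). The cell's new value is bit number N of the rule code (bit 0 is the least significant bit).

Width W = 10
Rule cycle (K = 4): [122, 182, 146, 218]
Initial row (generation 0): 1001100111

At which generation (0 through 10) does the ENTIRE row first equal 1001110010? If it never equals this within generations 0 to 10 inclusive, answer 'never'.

Answer: never

Derivation:
Gen 0: 1001100111
Gen 1 (rule 122): 0111111101
Gen 2 (rule 182): 1011111011
Gen 3 (rule 146): 0001110000
Gen 4 (rule 218): 0011111000
Gen 5 (rule 122): 0110001100
Gen 6 (rule 182): 1001010010
Gen 7 (rule 146): 0110001101
Gen 8 (rule 218): 1111011100
Gen 9 (rule 122): 1001110110
Gen 10 (rule 182): 1110101001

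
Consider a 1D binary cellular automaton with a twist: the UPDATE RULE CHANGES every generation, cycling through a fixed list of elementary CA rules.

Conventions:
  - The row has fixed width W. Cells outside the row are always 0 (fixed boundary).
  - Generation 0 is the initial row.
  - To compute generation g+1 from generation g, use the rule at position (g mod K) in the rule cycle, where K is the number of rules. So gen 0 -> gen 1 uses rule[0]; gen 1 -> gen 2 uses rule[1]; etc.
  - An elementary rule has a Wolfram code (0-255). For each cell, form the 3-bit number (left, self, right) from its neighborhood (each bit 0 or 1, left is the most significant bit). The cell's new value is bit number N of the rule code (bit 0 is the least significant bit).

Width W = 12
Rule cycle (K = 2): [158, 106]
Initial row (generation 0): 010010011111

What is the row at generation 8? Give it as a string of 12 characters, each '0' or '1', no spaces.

Gen 0: 010010011111
Gen 1 (rule 158): 111111111110
Gen 2 (rule 106): 100000000010
Gen 3 (rule 158): 110000000111
Gen 4 (rule 106): 110000001101
Gen 5 (rule 158): 101000011001
Gen 6 (rule 106): 010000111010
Gen 7 (rule 158): 111001110011
Gen 8 (rule 106): 101011010111

Answer: 101011010111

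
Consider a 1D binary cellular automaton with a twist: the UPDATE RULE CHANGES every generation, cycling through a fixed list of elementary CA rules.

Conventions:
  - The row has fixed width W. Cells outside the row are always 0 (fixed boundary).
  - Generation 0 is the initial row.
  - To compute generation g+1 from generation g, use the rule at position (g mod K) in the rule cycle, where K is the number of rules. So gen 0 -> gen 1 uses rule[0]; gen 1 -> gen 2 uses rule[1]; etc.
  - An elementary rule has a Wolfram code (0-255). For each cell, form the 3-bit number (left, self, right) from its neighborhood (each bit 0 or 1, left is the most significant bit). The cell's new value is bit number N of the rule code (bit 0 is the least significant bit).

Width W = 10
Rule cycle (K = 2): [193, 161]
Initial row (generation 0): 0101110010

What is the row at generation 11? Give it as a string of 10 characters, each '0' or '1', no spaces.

Gen 0: 0101110010
Gen 1 (rule 193): 0000110000
Gen 2 (rule 161): 1110000111
Gen 3 (rule 193): 0110110011
Gen 4 (rule 161): 0001000000
Gen 5 (rule 193): 1100011111
Gen 6 (rule 161): 0001001110
Gen 7 (rule 193): 1100000110
Gen 8 (rule 161): 0001110000
Gen 9 (rule 193): 1100110111
Gen 10 (rule 161): 0000001010
Gen 11 (rule 193): 1111100000

Answer: 1111100000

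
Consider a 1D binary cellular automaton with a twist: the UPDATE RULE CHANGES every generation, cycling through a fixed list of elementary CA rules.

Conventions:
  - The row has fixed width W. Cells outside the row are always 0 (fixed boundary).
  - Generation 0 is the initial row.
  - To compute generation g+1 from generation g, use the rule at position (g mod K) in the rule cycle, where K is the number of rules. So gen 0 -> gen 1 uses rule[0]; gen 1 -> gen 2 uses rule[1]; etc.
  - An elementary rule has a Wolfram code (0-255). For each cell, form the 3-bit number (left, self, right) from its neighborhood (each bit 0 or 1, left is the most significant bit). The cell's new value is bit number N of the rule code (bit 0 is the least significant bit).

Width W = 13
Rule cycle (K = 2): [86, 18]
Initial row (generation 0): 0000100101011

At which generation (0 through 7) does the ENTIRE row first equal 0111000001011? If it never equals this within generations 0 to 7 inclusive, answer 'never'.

Gen 0: 0000100101011
Gen 1 (rule 86): 0001111101001
Gen 2 (rule 18): 0010000000110
Gen 3 (rule 86): 0111000001011
Gen 4 (rule 18): 1000100010000
Gen 5 (rule 86): 1101110111000
Gen 6 (rule 18): 0000000000100
Gen 7 (rule 86): 0000000001110

Answer: 3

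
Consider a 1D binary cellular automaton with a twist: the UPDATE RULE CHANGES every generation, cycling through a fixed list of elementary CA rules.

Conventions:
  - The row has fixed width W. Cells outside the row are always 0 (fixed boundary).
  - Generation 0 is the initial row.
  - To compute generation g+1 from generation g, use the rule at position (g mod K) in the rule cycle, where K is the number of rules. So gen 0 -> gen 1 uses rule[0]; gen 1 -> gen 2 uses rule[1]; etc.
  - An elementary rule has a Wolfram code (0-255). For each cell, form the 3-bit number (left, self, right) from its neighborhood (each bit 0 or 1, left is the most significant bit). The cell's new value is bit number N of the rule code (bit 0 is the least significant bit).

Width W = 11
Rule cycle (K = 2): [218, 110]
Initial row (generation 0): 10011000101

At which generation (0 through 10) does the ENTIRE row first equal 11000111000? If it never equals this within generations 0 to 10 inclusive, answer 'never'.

Gen 0: 10011000101
Gen 1 (rule 218): 01111101000
Gen 2 (rule 110): 11000111000
Gen 3 (rule 218): 11101111100
Gen 4 (rule 110): 10111000100
Gen 5 (rule 218): 00111101010
Gen 6 (rule 110): 01100111110
Gen 7 (rule 218): 11111111111
Gen 8 (rule 110): 10000000001
Gen 9 (rule 218): 01000000010
Gen 10 (rule 110): 11000000110

Answer: 2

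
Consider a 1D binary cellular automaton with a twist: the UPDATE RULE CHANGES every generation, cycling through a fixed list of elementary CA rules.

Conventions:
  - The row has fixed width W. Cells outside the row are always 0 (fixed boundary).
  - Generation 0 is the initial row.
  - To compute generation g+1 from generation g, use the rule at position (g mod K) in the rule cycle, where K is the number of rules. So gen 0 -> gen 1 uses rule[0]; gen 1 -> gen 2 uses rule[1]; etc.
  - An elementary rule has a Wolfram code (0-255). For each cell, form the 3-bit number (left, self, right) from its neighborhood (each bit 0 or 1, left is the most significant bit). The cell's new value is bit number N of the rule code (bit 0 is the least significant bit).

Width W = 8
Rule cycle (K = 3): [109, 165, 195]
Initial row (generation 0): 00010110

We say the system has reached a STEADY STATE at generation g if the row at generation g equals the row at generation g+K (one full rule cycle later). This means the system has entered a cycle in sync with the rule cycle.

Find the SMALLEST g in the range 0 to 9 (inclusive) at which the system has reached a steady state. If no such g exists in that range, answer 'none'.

Gen 0: 00010110
Gen 1 (rule 109): 11011110
Gen 2 (rule 165): 00101100
Gen 3 (rule 195): 11000101
Gen 4 (rule 109): 11010111
Gen 5 (rule 165): 00111010
Gen 6 (rule 195): 11011000
Gen 7 (rule 109): 11111011
Gen 8 (rule 165): 01110100
Gen 9 (rule 195): 10110001
Gen 10 (rule 109): 11110101
Gen 11 (rule 165): 01101111
Gen 12 (rule 195): 10100111

Answer: none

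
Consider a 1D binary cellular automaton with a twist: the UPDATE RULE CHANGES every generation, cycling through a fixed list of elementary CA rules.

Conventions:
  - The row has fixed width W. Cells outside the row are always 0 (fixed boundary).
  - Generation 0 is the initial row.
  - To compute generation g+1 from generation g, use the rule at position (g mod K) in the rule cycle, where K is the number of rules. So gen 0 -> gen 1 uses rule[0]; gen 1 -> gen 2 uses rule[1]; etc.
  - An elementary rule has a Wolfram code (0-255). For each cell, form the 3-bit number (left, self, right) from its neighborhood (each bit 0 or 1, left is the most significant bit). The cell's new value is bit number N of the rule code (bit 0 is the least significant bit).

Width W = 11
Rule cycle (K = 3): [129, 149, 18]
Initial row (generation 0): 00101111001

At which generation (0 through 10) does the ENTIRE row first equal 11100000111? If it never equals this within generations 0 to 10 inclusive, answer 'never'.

Gen 0: 00101111001
Gen 1 (rule 129): 10000110000
Gen 2 (rule 149): 11110001111
Gen 3 (rule 18): 00001010000
Gen 4 (rule 129): 11100000111
Gen 5 (rule 149): 01011110010
Gen 6 (rule 18): 10000001101
Gen 7 (rule 129): 00111100000
Gen 8 (rule 149): 10011011111
Gen 9 (rule 18): 01100000000
Gen 10 (rule 129): 00001111111

Answer: 4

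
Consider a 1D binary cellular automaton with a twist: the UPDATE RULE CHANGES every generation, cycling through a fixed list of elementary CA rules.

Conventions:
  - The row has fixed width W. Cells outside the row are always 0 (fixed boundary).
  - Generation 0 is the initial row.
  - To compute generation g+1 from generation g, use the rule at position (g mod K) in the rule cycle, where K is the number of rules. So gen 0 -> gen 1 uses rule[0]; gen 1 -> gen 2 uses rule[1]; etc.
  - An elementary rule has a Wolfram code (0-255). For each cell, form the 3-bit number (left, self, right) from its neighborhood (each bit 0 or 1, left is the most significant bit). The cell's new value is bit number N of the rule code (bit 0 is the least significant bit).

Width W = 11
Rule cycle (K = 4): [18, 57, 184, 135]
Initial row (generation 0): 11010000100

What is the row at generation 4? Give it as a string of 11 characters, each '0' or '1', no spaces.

Answer: 00010110110

Derivation:
Gen 0: 11010000100
Gen 1 (rule 18): 00001001010
Gen 2 (rule 57): 11100100101
Gen 3 (rule 184): 11010010010
Gen 4 (rule 135): 00010110110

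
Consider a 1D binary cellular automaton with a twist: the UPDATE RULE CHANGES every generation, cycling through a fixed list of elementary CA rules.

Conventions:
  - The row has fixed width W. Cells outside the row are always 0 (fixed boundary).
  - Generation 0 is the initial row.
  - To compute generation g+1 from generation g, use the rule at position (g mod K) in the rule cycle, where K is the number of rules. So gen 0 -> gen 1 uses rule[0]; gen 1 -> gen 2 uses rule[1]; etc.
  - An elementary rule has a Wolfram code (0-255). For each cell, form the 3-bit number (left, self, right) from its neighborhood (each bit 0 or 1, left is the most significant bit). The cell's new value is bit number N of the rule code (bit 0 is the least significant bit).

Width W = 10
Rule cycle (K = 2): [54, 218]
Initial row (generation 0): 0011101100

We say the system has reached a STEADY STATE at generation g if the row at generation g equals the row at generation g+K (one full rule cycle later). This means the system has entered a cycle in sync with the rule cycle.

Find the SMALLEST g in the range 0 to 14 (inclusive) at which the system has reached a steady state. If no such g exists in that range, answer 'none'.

Gen 0: 0011101100
Gen 1 (rule 54): 0100010010
Gen 2 (rule 218): 1010101101
Gen 3 (rule 54): 1111110011
Gen 4 (rule 218): 1111111111
Gen 5 (rule 54): 0000000000
Gen 6 (rule 218): 0000000000
Gen 7 (rule 54): 0000000000
Gen 8 (rule 218): 0000000000
Gen 9 (rule 54): 0000000000
Gen 10 (rule 218): 0000000000
Gen 11 (rule 54): 0000000000
Gen 12 (rule 218): 0000000000
Gen 13 (rule 54): 0000000000
Gen 14 (rule 218): 0000000000
Gen 15 (rule 54): 0000000000
Gen 16 (rule 218): 0000000000

Answer: 5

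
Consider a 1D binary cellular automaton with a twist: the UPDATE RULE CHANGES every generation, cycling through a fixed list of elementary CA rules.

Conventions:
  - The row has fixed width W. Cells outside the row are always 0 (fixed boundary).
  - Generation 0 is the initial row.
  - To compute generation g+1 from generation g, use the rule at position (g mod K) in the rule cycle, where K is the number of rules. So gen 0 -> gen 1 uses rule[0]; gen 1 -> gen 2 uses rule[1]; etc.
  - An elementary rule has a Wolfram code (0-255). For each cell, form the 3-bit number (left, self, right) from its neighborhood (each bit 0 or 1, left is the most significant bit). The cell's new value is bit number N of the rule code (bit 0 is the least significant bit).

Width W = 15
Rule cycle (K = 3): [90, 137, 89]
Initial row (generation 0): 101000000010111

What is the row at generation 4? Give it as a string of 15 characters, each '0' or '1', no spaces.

Answer: 100100010000001

Derivation:
Gen 0: 101000000010111
Gen 1 (rule 90): 000100000100101
Gen 2 (rule 137): 110001110000000
Gen 3 (rule 89): 111101011111111
Gen 4 (rule 90): 100100010000001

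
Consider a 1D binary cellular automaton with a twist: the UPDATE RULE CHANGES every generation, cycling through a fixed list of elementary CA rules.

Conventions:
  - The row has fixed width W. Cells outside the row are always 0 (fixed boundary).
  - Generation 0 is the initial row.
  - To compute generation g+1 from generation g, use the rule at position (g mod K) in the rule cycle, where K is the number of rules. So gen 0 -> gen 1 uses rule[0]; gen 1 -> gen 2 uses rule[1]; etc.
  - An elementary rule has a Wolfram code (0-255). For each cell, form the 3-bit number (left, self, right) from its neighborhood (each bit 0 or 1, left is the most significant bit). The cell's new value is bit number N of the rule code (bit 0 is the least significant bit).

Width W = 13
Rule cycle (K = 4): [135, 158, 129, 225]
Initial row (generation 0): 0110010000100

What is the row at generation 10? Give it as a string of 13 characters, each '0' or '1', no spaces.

Gen 0: 0110010000100
Gen 1 (rule 135): 1000110111101
Gen 2 (rule 158): 1101100111001
Gen 3 (rule 129): 0000000010000
Gen 4 (rule 225): 1111111000111
Gen 5 (rule 135): 0111110011010
Gen 6 (rule 158): 1111101110011
Gen 7 (rule 129): 0111000100000
Gen 8 (rule 225): 0011010001111
Gen 9 (rule 135): 1100010110110
Gen 10 (rule 158): 1010110100101

Answer: 1010110100101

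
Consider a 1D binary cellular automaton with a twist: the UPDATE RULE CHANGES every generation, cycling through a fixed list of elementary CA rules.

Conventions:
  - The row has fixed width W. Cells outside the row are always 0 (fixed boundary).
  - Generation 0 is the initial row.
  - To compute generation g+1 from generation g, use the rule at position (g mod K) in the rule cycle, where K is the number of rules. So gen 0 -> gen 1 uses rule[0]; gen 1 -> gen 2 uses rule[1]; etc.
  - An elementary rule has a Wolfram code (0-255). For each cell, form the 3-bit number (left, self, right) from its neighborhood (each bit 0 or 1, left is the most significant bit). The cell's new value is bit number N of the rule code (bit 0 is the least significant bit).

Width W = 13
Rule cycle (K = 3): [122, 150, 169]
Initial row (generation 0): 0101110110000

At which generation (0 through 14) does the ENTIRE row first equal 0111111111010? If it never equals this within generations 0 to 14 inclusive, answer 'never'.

Gen 0: 0101110110000
Gen 1 (rule 122): 1011011111000
Gen 2 (rule 150): 1000001110100
Gen 3 (rule 169): 0011101101001
Gen 4 (rule 122): 0110111110110
Gen 5 (rule 150): 1000011100001
Gen 6 (rule 169): 0011011001100
Gen 7 (rule 122): 0111111111110
Gen 8 (rule 150): 1011111111101
Gen 9 (rule 169): 0111111111010
Gen 10 (rule 122): 1100000001101
Gen 11 (rule 150): 0010000010001
Gen 12 (rule 169): 1000111000100
Gen 13 (rule 122): 0101101101010
Gen 14 (rule 150): 1100000001011

Answer: 9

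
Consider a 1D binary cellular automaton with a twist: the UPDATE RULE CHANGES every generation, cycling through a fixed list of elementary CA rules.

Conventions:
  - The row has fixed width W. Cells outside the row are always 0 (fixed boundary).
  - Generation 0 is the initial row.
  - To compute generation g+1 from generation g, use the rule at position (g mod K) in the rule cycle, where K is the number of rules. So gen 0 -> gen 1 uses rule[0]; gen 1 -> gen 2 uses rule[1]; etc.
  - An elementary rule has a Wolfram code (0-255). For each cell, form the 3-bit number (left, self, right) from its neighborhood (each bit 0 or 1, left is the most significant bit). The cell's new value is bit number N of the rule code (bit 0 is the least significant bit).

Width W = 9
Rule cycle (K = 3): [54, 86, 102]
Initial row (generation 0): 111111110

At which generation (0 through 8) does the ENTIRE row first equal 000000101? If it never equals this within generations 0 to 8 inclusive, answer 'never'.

Gen 0: 111111110
Gen 1 (rule 54): 000000001
Gen 2 (rule 86): 000000011
Gen 3 (rule 102): 000000101
Gen 4 (rule 54): 000001111
Gen 5 (rule 86): 000010001
Gen 6 (rule 102): 000110011
Gen 7 (rule 54): 001001100
Gen 8 (rule 86): 011110110

Answer: 3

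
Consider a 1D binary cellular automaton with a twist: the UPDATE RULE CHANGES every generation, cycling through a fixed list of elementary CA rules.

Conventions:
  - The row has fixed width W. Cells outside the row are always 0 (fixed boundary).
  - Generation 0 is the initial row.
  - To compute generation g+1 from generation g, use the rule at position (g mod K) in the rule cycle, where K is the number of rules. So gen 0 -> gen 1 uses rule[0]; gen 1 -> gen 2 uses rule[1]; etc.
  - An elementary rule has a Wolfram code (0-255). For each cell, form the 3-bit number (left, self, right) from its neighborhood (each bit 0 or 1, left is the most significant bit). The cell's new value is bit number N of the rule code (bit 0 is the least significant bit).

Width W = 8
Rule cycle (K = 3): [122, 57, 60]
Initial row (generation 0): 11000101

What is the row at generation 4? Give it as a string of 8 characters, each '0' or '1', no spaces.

Answer: 11110001

Derivation:
Gen 0: 11000101
Gen 1 (rule 122): 11101010
Gen 2 (rule 57): 10010101
Gen 3 (rule 60): 11011111
Gen 4 (rule 122): 11110001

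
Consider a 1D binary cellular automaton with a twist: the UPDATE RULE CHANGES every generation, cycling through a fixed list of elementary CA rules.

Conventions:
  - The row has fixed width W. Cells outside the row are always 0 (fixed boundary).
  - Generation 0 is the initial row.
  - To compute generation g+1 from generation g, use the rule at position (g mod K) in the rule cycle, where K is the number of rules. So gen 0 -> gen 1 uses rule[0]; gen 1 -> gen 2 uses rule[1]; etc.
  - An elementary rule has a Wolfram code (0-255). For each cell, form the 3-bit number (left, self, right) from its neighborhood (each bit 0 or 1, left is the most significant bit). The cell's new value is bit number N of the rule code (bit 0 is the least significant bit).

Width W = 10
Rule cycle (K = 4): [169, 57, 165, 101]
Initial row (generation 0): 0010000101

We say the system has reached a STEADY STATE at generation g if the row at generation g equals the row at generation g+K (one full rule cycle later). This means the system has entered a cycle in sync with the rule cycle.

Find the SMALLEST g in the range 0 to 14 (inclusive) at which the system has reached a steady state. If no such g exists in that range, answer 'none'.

Answer: 10

Derivation:
Gen 0: 0010000101
Gen 1 (rule 169): 1000110010
Gen 2 (rule 57): 0110101001
Gen 3 (rule 165): 0001111001
Gen 4 (rule 101): 1100001001
Gen 5 (rule 169): 1001100000
Gen 6 (rule 57): 0101011111
Gen 7 (rule 165): 0111101110
Gen 8 (rule 101): 0000110010
Gen 9 (rule 169): 1110100000
Gen 10 (rule 57): 1001011111
Gen 11 (rule 165): 1001101110
Gen 12 (rule 101): 1000110010
Gen 13 (rule 169): 0010100000
Gen 14 (rule 57): 1001011111
Gen 15 (rule 165): 1001101110
Gen 16 (rule 101): 1000110010
Gen 17 (rule 169): 0010100000
Gen 18 (rule 57): 1001011111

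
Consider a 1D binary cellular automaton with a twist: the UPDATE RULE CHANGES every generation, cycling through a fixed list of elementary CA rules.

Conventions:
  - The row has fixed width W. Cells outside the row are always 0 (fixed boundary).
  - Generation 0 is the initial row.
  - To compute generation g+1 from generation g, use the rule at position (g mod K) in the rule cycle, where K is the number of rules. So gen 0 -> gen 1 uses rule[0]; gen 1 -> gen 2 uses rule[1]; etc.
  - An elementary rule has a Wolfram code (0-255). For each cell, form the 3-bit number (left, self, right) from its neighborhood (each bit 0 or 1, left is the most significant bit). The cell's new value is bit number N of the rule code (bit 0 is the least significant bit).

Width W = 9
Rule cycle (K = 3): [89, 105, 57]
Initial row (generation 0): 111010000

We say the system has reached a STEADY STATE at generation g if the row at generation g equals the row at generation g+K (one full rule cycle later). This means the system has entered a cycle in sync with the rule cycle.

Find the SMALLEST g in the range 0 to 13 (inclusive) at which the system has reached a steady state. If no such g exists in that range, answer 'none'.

Gen 0: 111010000
Gen 1 (rule 89): 101001111
Gen 2 (rule 105): 010001001
Gen 3 (rule 57): 001100100
Gen 4 (rule 89): 101110011
Gen 5 (rule 105): 011010011
Gen 6 (rule 57): 010101010
Gen 7 (rule 89): 000000001
Gen 8 (rule 105): 111111100
Gen 9 (rule 57): 100000011
Gen 10 (rule 89): 011111011
Gen 11 (rule 105): 010001111
Gen 12 (rule 57): 001101000
Gen 13 (rule 89): 101100111
Gen 14 (rule 105): 011100101
Gen 15 (rule 57): 010010010
Gen 16 (rule 89): 001001001

Answer: none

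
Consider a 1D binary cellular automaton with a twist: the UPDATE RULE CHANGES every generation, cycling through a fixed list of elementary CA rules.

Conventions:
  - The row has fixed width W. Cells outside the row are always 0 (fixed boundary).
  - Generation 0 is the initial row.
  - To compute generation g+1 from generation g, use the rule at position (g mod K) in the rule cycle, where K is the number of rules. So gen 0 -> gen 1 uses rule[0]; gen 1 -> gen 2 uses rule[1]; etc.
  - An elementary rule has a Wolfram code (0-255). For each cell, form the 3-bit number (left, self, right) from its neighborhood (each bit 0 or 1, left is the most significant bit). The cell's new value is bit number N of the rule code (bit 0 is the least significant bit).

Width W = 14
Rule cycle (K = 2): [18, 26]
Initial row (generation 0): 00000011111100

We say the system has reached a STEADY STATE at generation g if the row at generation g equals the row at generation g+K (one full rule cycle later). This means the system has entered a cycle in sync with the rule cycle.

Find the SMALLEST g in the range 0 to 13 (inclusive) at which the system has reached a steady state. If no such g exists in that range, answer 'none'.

Answer: 11

Derivation:
Gen 0: 00000011111100
Gen 1 (rule 18): 00000100000010
Gen 2 (rule 26): 00001010000101
Gen 3 (rule 18): 00010001001000
Gen 4 (rule 26): 00101010110100
Gen 5 (rule 18): 01000000000010
Gen 6 (rule 26): 10100000000101
Gen 7 (rule 18): 00010000001000
Gen 8 (rule 26): 00101000010100
Gen 9 (rule 18): 01000100100010
Gen 10 (rule 26): 10101011010101
Gen 11 (rule 18): 00000000000000
Gen 12 (rule 26): 00000000000000
Gen 13 (rule 18): 00000000000000
Gen 14 (rule 26): 00000000000000
Gen 15 (rule 18): 00000000000000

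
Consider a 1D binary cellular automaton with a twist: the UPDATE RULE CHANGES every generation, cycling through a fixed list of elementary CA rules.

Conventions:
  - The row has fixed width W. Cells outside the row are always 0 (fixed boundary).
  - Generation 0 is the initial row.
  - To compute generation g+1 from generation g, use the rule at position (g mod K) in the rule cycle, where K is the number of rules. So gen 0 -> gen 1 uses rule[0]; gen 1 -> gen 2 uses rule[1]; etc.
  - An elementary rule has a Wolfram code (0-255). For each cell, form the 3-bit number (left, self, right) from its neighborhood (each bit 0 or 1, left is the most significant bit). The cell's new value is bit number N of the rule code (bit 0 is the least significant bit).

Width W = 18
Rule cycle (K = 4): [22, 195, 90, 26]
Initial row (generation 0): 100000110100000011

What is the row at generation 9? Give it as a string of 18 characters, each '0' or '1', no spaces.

Answer: 001000010001111111

Derivation:
Gen 0: 100000110100000011
Gen 1 (rule 22): 110001000110000100
Gen 2 (rule 195): 010110011010111001
Gen 3 (rule 90): 100111111000101110
Gen 4 (rule 26): 011100000101001001
Gen 5 (rule 22): 100010001101111111
Gen 6 (rule 195): 001100110100111111
Gen 7 (rule 90): 011111110011100001
Gen 8 (rule 26): 110000001110010010
Gen 9 (rule 22): 001000010001111111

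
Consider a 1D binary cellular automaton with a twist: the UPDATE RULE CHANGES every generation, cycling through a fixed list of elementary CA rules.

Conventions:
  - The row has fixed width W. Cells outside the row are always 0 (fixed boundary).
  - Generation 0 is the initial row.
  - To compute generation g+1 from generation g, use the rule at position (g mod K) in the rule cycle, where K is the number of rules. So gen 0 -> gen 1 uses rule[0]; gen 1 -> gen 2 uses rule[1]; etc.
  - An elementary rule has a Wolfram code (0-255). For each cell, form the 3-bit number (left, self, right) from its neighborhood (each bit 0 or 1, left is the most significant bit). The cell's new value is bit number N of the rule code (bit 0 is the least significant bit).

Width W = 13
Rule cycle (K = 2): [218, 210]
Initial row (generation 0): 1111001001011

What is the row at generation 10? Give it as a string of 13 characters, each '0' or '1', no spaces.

Gen 0: 1111001001011
Gen 1 (rule 218): 1111110110011
Gen 2 (rule 210): 0111110011101
Gen 3 (rule 218): 1111111111100
Gen 4 (rule 210): 0111111111110
Gen 5 (rule 218): 1111111111111
Gen 6 (rule 210): 0111111111111
Gen 7 (rule 218): 1111111111111
Gen 8 (rule 210): 0111111111111
Gen 9 (rule 218): 1111111111111
Gen 10 (rule 210): 0111111111111

Answer: 0111111111111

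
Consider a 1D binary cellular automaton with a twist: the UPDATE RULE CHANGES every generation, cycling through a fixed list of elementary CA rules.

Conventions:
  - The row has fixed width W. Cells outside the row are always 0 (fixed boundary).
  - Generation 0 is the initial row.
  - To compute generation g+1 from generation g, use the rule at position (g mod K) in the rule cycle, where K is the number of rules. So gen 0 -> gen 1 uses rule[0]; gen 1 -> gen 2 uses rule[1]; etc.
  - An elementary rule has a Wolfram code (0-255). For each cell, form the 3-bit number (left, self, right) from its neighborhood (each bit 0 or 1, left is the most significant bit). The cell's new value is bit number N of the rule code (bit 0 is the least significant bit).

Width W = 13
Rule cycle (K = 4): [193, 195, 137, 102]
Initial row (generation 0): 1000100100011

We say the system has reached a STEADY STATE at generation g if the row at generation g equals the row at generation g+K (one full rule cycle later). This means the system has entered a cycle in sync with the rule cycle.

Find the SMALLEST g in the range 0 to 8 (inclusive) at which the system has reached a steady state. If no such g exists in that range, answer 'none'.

Answer: none

Derivation:
Gen 0: 1000100100011
Gen 1 (rule 193): 0010000001001
Gen 2 (rule 195): 1100111110010
Gen 3 (rule 137): 1000111100000
Gen 4 (rule 102): 1001000100000
Gen 5 (rule 193): 0000010001111
Gen 6 (rule 195): 1111100110111
Gen 7 (rule 137): 1111000100110
Gen 8 (rule 102): 0001001101010
Gen 9 (rule 193): 1100000100000
Gen 10 (rule 195): 0101111001111
Gen 11 (rule 137): 0001110001110
Gen 12 (rule 102): 0010010010010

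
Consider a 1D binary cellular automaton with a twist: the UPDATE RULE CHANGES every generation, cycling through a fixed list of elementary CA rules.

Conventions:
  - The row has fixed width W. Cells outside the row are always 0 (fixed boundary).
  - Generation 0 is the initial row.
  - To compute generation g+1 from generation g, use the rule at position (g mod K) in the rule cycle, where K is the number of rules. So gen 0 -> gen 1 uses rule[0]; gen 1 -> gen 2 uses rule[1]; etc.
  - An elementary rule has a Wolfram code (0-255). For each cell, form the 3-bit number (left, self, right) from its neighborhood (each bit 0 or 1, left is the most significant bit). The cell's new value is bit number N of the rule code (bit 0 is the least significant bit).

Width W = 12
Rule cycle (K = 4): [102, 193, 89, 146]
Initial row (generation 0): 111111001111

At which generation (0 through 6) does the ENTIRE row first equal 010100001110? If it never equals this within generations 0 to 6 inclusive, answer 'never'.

Answer: never

Derivation:
Gen 0: 111111001111
Gen 1 (rule 102): 000001010001
Gen 2 (rule 193): 111100000100
Gen 3 (rule 89): 100111110011
Gen 4 (rule 146): 011011101100
Gen 5 (rule 102): 101100110100
Gen 6 (rule 193): 000100010001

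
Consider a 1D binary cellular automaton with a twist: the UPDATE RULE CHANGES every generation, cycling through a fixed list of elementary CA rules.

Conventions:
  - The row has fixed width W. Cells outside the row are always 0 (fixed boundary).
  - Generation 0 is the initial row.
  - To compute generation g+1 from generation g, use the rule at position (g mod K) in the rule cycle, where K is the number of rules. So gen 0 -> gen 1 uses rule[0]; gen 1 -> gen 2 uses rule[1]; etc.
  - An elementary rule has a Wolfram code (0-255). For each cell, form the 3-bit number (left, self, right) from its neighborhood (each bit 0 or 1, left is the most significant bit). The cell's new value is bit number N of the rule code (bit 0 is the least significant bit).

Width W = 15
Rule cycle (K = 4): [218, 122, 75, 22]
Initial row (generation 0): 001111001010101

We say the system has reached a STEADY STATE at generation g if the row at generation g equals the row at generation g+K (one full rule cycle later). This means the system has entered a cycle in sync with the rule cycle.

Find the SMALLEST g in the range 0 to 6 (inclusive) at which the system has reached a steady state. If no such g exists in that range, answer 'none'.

Answer: 4

Derivation:
Gen 0: 001111001010101
Gen 1 (rule 218): 011111110000000
Gen 2 (rule 122): 110000011000000
Gen 3 (rule 75): 110111111011111
Gen 4 (rule 22): 000000000000000
Gen 5 (rule 218): 000000000000000
Gen 6 (rule 122): 000000000000000
Gen 7 (rule 75): 111111111111111
Gen 8 (rule 22): 000000000000000
Gen 9 (rule 218): 000000000000000
Gen 10 (rule 122): 000000000000000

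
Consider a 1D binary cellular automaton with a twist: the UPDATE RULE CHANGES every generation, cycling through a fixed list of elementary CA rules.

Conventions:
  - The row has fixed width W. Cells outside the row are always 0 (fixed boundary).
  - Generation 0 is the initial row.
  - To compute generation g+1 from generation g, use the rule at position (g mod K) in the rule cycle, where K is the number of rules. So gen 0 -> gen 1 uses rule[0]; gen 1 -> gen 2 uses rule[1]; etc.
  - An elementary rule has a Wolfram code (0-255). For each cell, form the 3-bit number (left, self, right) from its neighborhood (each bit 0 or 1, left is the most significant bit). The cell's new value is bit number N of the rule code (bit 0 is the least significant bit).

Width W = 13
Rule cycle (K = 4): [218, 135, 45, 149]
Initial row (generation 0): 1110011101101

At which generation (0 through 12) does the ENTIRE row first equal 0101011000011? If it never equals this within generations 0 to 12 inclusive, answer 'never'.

Gen 0: 1110011101101
Gen 1 (rule 218): 1111111101100
Gen 2 (rule 135): 0111111000001
Gen 3 (rule 45): 0100000011101
Gen 4 (rule 149): 0111111001001
Gen 5 (rule 218): 1111111110110
Gen 6 (rule 135): 0111111100000
Gen 7 (rule 45): 0100000001111
Gen 8 (rule 149): 0111111100110
Gen 9 (rule 218): 1111111111111
Gen 10 (rule 135): 0111111111110
Gen 11 (rule 45): 0100000000000
Gen 12 (rule 149): 0111111111111

Answer: never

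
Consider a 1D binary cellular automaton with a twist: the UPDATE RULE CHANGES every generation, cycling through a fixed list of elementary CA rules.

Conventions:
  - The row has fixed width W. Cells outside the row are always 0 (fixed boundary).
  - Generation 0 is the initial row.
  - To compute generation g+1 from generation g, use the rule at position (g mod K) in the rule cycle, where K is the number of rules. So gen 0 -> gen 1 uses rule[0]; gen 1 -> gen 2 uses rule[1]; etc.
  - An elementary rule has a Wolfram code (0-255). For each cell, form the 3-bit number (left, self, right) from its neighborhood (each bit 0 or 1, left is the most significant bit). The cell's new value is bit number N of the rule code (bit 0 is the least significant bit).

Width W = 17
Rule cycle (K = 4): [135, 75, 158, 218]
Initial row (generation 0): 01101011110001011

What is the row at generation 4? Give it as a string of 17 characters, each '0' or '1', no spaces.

Answer: 11101111110110001

Derivation:
Gen 0: 01101011110001011
Gen 1 (rule 135): 10001001100111000
Gen 2 (rule 75): 00110011101101011
Gen 3 (rule 158): 01101111001001010
Gen 4 (rule 218): 11101111110110001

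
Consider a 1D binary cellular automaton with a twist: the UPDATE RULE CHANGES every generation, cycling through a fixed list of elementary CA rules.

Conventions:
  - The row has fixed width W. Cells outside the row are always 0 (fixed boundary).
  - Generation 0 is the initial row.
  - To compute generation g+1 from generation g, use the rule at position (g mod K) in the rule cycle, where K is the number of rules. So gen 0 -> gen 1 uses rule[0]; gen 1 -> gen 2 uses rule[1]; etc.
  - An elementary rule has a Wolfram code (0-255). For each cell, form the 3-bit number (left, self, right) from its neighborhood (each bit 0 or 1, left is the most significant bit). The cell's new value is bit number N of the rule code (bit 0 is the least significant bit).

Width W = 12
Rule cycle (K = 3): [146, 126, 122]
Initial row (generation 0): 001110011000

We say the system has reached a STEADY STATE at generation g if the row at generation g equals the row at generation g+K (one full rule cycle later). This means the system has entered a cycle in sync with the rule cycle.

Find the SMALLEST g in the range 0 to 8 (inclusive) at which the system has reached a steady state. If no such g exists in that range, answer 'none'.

Gen 0: 001110011000
Gen 1 (rule 146): 010101100100
Gen 2 (rule 126): 111111111110
Gen 3 (rule 122): 100000000011
Gen 4 (rule 146): 010000000100
Gen 5 (rule 126): 111000001110
Gen 6 (rule 122): 101100011011
Gen 7 (rule 146): 000010100000
Gen 8 (rule 126): 000111110000
Gen 9 (rule 122): 001100011000
Gen 10 (rule 146): 010010100100
Gen 11 (rule 126): 111111111110

Answer: none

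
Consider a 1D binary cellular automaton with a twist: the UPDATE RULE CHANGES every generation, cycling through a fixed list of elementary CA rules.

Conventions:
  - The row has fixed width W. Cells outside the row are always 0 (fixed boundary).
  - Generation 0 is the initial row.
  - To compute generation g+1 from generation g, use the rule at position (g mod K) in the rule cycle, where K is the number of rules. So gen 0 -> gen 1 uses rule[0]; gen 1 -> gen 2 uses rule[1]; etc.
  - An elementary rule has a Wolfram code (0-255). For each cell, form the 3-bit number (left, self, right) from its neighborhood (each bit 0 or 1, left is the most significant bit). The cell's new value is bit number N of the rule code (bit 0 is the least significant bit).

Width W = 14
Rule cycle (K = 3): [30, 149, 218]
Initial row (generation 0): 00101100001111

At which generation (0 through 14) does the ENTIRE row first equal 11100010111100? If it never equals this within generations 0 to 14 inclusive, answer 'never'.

Answer: never

Derivation:
Gen 0: 00101100001111
Gen 1 (rule 30): 01101010011000
Gen 2 (rule 149): 00001011000111
Gen 3 (rule 218): 00010011101111
Gen 4 (rule 30): 00111110001000
Gen 5 (rule 149): 10011101101111
Gen 6 (rule 218): 01111101101111
Gen 7 (rule 30): 11000001001000
Gen 8 (rule 149): 00111101101111
Gen 9 (rule 218): 01111101101111
Gen 10 (rule 30): 11000001001000
Gen 11 (rule 149): 00111101101111
Gen 12 (rule 218): 01111101101111
Gen 13 (rule 30): 11000001001000
Gen 14 (rule 149): 00111101101111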